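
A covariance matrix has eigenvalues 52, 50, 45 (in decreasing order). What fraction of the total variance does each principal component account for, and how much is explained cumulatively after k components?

Step 1 — total variance = trace(Sigma) = Σ λ_i = 52 + 50 + 45 = 147.

Step 2 — fraction explained by component i = λ_i / Σ λ:
  PC1: 52/147 = 0.3537
  PC2: 50/147 = 0.3401
  PC3: 45/147 = 0.3061

Step 3 — cumulative fraction after k components = (λ_1 + ... + λ_k) / Σ λ:
  k = 1: 52/147 = 0.3537
  k = 2: (52 + 50)/147 = 102/147 = 0.6939
  k = 3: (52 + 50 + 45)/147 = 147/147 = 1

Summary (fraction, with percent):

explained: PC1 0.3537 (35.37%), PC2 0.3401 (34.01%), PC3 0.3061 (30.61%);  cumulative: 0.3537, 0.6939, 1


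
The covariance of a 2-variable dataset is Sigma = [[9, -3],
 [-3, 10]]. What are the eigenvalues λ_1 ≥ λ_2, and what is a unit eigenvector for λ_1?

Step 1 — characteristic polynomial of 2×2 Sigma:
  det(Sigma - λI) = λ² - trace · λ + det = 0.
  trace = 9 + 10 = 19, det = 9·10 - (-3)² = 81.
Step 2 — discriminant:
  Δ = trace² - 4·det = 361 - 324 = 37.
Step 3 — eigenvalues:
  λ = (trace ± √Δ)/2 = (19 ± 6.0828)/2,
  λ_1 = 12.5414,  λ_2 = 6.4586.

Step 4 — unit eigenvector for λ_1: solve (Sigma - λ_1 I)v = 0. First row:
  (9 - 12.5414)·v_x + (-3)·v_y = 0, i.e. (-3.5414)·v_x + (-3)·v_y = 0,
  so v ∝ (b, λ_1 - a) = (-3, 3.5414); multiply by -1 so the first entry is positive: u = (3, -3.5414).
  ||u|| = √((3)² + (-3.5414)²) = √(21.5414) ≈ 4.6413,
  v_1 = u/||u|| ≈ (0.6464, -0.763) (||v_1|| = 1).

λ_1 = 12.5414,  λ_2 = 6.4586;  v_1 ≈ (0.6464, -0.763)


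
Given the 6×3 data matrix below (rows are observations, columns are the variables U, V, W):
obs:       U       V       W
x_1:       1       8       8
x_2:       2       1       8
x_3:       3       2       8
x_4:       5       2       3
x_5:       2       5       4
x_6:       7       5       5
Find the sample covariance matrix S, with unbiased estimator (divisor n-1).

Step 1 — column means:
  mean(U) = (1 + 2 + 3 + 5 + 2 + 7) / 6 = 20/6 = 3.3333
  mean(V) = (8 + 1 + 2 + 2 + 5 + 5) / 6 = 23/6 = 3.8333
  mean(W) = (8 + 8 + 8 + 3 + 4 + 5) / 6 = 36/6 = 6

Step 2 — sample covariance S[i,j] = (1/(n-1)) · Σ_k (x_{k,i} - mean_i) · (x_{k,j} - mean_j), with n-1 = 5.
  S[U,U] = ((-2.3333)·(-2.3333) + (-1.3333)·(-1.3333) + (-0.3333)·(-0.3333) + (1.6667)·(1.6667) + (-1.3333)·(-1.3333) + (3.6667)·(3.6667)) / 5 = 25.3333/5 = 5.0667
  S[U,V] = ((-2.3333)·(4.1667) + (-1.3333)·(-2.8333) + (-0.3333)·(-1.8333) + (1.6667)·(-1.8333) + (-1.3333)·(1.1667) + (3.6667)·(1.1667)) / 5 = -5.6667/5 = -1.1333
  S[U,W] = ((-2.3333)·(2) + (-1.3333)·(2) + (-0.3333)·(2) + (1.6667)·(-3) + (-1.3333)·(-2) + (3.6667)·(-1)) / 5 = -14/5 = -2.8
  S[V,V] = ((4.1667)·(4.1667) + (-2.8333)·(-2.8333) + (-1.8333)·(-1.8333) + (-1.8333)·(-1.8333) + (1.1667)·(1.1667) + (1.1667)·(1.1667)) / 5 = 34.8333/5 = 6.9667
  S[V,W] = ((4.1667)·(2) + (-2.8333)·(2) + (-1.8333)·(2) + (-1.8333)·(-3) + (1.1667)·(-2) + (1.1667)·(-1)) / 5 = 1/5 = 0.2
  S[W,W] = ((2)·(2) + (2)·(2) + (2)·(2) + (-3)·(-3) + (-2)·(-2) + (-1)·(-1)) / 5 = 26/5 = 5.2

S is symmetric (S[j,i] = S[i,j]). Assembling:

S = [[5.0667, -1.1333, -2.8],
 [-1.1333, 6.9667, 0.2],
 [-2.8, 0.2, 5.2]]


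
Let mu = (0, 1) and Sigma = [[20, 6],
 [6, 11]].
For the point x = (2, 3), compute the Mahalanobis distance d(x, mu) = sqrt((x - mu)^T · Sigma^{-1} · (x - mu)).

Step 1 — centre the observation: (x - mu) = (2, 2).

Step 2 — invert Sigma. det(Sigma) = 20·11 - (6)² = 184.
  Sigma^{-1} = (1/det) · [[d, -b], [-b, a]] = [[0.0598, -0.0326],
 [-0.0326, 0.1087]].

Step 3 — form the quadratic (x - mu)^T · Sigma^{-1} · (x - mu):
  Sigma^{-1} · (x - mu) = (0.0543, 0.1522).
  (x - mu)^T · [Sigma^{-1} · (x - mu)] = (2)·(0.0543) + (2)·(0.1522) = 0.413.

Step 4 — take square root: d = √(0.413) ≈ 0.6427.

d(x, mu) = √(0.413) ≈ 0.6427


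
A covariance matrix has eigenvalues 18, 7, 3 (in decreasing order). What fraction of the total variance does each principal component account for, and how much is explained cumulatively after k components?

Step 1 — total variance = trace(Sigma) = Σ λ_i = 18 + 7 + 3 = 28.

Step 2 — fraction explained by component i = λ_i / Σ λ:
  PC1: 18/28 = 0.6429
  PC2: 7/28 = 0.25
  PC3: 3/28 = 0.1071

Step 3 — cumulative fraction after k components = (λ_1 + ... + λ_k) / Σ λ:
  k = 1: 18/28 = 0.6429
  k = 2: (18 + 7)/28 = 25/28 = 0.8929
  k = 3: (18 + 7 + 3)/28 = 28/28 = 1

Summary (fraction, with percent):

explained: PC1 0.6429 (64.29%), PC2 0.25 (25%), PC3 0.1071 (10.71%);  cumulative: 0.6429, 0.8929, 1


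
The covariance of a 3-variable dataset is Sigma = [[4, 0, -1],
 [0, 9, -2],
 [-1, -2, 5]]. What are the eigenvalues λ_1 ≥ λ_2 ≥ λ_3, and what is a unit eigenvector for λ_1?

Step 1 — characteristic polynomial p(λ) = det(λI - Sigma) = λ³ - tr·λ² + c_1·λ - det, where tr = trace, c_1 = sum of the principal 2×2 minors, det = det(Sigma):
  tr = 4 + 9 + 5 = 18,
  c_1 = (4·9 - (0)²) + (4·5 - (-1)²) + (9·5 - (-2)²) = 36 + 19 + 41 = 96,
  det = 4·(9·5 - (-2)²) - (0)·((0)·5 - (-2)·(-1)) + (-1)·((0)·(-2) - 9·(-1)) = 4·(41) - (0)·(-2) + (-1)·(9) = 155.
  So p(λ) = λ³ - 18λ² + 96λ - 155.
Step 2 — look for an integer root (rational root theorem: any rational root is an integer divisor of 155). Testing λ = 5:
  p(5) = 125 - 450 + 480 - 155 = 0  ✓
  Dividing out (λ - 5): p(λ) = (λ - 5)(λ² - 13λ + 31).
Step 3 — remaining eigenvalues from the quadratic λ² - 13λ + 31 = 0:
  Δ = 13² - 4·31 = 169 - 124 = 45,  λ = (13 ± √45)/2 = (13 ± 6.7082)/2 ≈ 9.8541 or 3.1459.
  Sorted: λ_1 = 9.8541,  λ_2 = 5,  λ_3 = 3.1459  (check: sum = 18 = tr ✓).

Step 4 — unit eigenvector for λ_1 ≈ 9.8541: v spans the null space of (Sigma - λ_1 I), whose rows are
  r_1 = (-5.8541, 0, -1),  r_2 = (0, -0.8541, -2),  r_3 = (-1, -2, -4.8541).
  v is orthogonal to every row, so take v ∝ r_1 × r_2 = ((0)·(-2) - (-1)·(-0.8541), (-1)·(0) - (-5.8541)·(-2), (-5.8541)·(-0.8541) - (0)·(0)) ≈ (-0.8541, -11.7082, 5).
  Rescale (multiply by -1 so the first nonzero entry is positive): u = (0.8541, 11.7082, -5).
  ||u|| = √((0.8541)² + (11.7082)² + (-5)²) = √(162.8115) ≈ 12.7598,  v_1 = u/||u|| ≈ (0.0669, 0.9176, -0.3919) (||v_1|| = 1).

λ_1 = 9.8541,  λ_2 = 5,  λ_3 = 3.1459;  v_1 ≈ (0.0669, 0.9176, -0.3919)


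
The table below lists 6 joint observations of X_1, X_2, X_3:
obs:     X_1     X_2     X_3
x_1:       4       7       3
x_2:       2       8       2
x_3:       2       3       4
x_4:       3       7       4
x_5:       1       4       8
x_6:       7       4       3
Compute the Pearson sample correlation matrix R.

Step 1 — column means:
  mean(X_1) = (4 + 2 + 2 + 3 + 1 + 7) / 6 = 19/6 = 3.1667
  mean(X_2) = (7 + 8 + 3 + 7 + 4 + 4) / 6 = 33/6 = 5.5
  mean(X_3) = (3 + 2 + 4 + 4 + 8 + 3) / 6 = 24/6 = 4

Step 2 — sample variances and covariances s[i,j] = (1/(n-1)) · Σ_k (x_{k,i} - mean_i) · (x_{k,j} - mean_j), with n-1 = 5:
  s[X_1,X_1] = ((0.8333)·(0.8333) + (-1.1667)·(-1.1667) + (-1.1667)·(-1.1667) + (-0.1667)·(-0.1667) + (-2.1667)·(-2.1667) + (3.8333)·(3.8333)) / 5 = 22.8333/5 = 4.5667
  s[X_1,X_2] = ((0.8333)·(1.5) + (-1.1667)·(2.5) + (-1.1667)·(-2.5) + (-0.1667)·(1.5) + (-2.1667)·(-1.5) + (3.8333)·(-1.5)) / 5 = -1.5/5 = -0.3
  s[X_1,X_3] = ((0.8333)·(-1) + (-1.1667)·(-2) + (-1.1667)·(0) + (-0.1667)·(0) + (-2.1667)·(4) + (3.8333)·(-1)) / 5 = -11/5 = -2.2
  s[X_2,X_2] = ((1.5)·(1.5) + (2.5)·(2.5) + (-2.5)·(-2.5) + (1.5)·(1.5) + (-1.5)·(-1.5) + (-1.5)·(-1.5)) / 5 = 21.5/5 = 4.3
  s[X_2,X_3] = ((1.5)·(-1) + (2.5)·(-2) + (-2.5)·(0) + (1.5)·(0) + (-1.5)·(4) + (-1.5)·(-1)) / 5 = -11/5 = -2.2
  s[X_3,X_3] = ((-1)·(-1) + (-2)·(-2) + (0)·(0) + (0)·(0) + (4)·(4) + (-1)·(-1)) / 5 = 22/5 = 4.4
  Sample standard deviations s_i = √(s[i,i]):
  s(X_1) = √(4.5667) = 2.137
  s(X_2) = √(4.3) = 2.0736
  s(X_3) = √(4.4) = 2.0976

Step 3 — r_{ij} = s_{ij} / (s_i · s_j):
  r[X_1,X_1] = 1 (diagonal).
  r[X_1,X_2] = -0.3 / (2.137 · 2.0736) = -0.3 / 4.4313 = -0.0677
  r[X_1,X_3] = -2.2 / (2.137 · 2.0976) = -2.2 / 4.4826 = -0.4908
  r[X_2,X_2] = 1 (diagonal).
  r[X_2,X_3] = -2.2 / (2.0736 · 2.0976) = -2.2 / 4.3497 = -0.5058
  r[X_3,X_3] = 1 (diagonal).

R is symmetric with unit diagonal. Assembling:

R = [[1, -0.0677, -0.4908],
 [-0.0677, 1, -0.5058],
 [-0.4908, -0.5058, 1]]


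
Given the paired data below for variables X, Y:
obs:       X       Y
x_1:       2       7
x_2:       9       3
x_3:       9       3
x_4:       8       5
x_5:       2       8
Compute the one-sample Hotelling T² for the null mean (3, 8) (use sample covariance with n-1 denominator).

Step 1 — sample mean vector:
  mean(X) = (2 + 9 + 9 + 8 + 2) / 5 = 30/5 = 6
  mean(Y) = (7 + 3 + 3 + 5 + 8) / 5 = 26/5 = 5.2
  x̄ = (6, 5.2),  deviation x̄ - mu_0 = (6, 5.2) - (3, 8) = (3, -2.8).

Step 2 — sample covariance matrix, S[i,j] = (1/(n-1)) · Σ_k (x_{k,i} - mean_i) · (x_{k,j} - mean_j), divisor n-1 = 4:
  S[X,X] = ((-4)·(-4) + (3)·(3) + (3)·(3) + (2)·(2) + (-4)·(-4)) / 4 = 54/4 = 13.5
  S[X,Y] = ((-4)·(1.8) + (3)·(-2.2) + (3)·(-2.2) + (2)·(-0.2) + (-4)·(2.8)) / 4 = -32/4 = -8
  S[Y,Y] = ((1.8)·(1.8) + (-2.2)·(-2.2) + (-2.2)·(-2.2) + (-0.2)·(-0.2) + (2.8)·(2.8)) / 4 = 20.8/4 = 5.2
  S = [[13.5, -8],
 [-8, 5.2]].

Step 3 — invert S. det(S) = 13.5·5.2 - (-8)² = 6.2.
  S^{-1} = (1/det) · [[d, -b], [-b, a]] = [[0.8387, 1.2903],
 [1.2903, 2.1774]].

Step 4 — quadratic form (x̄ - mu_0)^T · S^{-1} · (x̄ - mu_0):
  S^{-1} · (x̄ - mu_0) = (-1.0968, -2.2258),
  (x̄ - mu_0)^T · [...] = (3)·(-1.0968) + (-2.8)·(-2.2258) = 2.9419.

Step 5 — scale by n: T² = 5 · 2.9419 = 14.7097.

T² ≈ 14.7097


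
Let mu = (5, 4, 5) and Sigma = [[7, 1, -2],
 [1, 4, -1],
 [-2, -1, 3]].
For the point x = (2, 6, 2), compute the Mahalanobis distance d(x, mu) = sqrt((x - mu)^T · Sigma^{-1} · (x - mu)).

Step 1 — centre the observation: (x - mu) = (-3, 2, -3).

Step 2 — invert Sigma (cofactor / det for 3×3, or solve directly):
  Sigma^{-1} = [[0.1774, -0.0161, 0.1129],
 [-0.0161, 0.2742, 0.0806],
 [0.1129, 0.0806, 0.4355]].

Step 3 — form the quadratic (x - mu)^T · Sigma^{-1} · (x - mu):
  Sigma^{-1} · (x - mu) = (-0.9032, 0.3548, -1.4839).
  (x - mu)^T · [Sigma^{-1} · (x - mu)] = (-3)·(-0.9032) + (2)·(0.3548) + (-3)·(-1.4839) = 7.871.

Step 4 — take square root: d = √(7.871) ≈ 2.8055.

d(x, mu) = √(7.871) ≈ 2.8055


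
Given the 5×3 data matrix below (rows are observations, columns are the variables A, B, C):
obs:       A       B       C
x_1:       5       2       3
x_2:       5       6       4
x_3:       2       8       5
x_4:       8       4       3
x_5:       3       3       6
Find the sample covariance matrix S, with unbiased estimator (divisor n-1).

Step 1 — column means:
  mean(A) = (5 + 5 + 2 + 8 + 3) / 5 = 23/5 = 4.6
  mean(B) = (2 + 6 + 8 + 4 + 3) / 5 = 23/5 = 4.6
  mean(C) = (3 + 4 + 5 + 3 + 6) / 5 = 21/5 = 4.2

Step 2 — sample covariance S[i,j] = (1/(n-1)) · Σ_k (x_{k,i} - mean_i) · (x_{k,j} - mean_j), with n-1 = 4.
  S[A,A] = ((0.4)·(0.4) + (0.4)·(0.4) + (-2.6)·(-2.6) + (3.4)·(3.4) + (-1.6)·(-1.6)) / 4 = 21.2/4 = 5.3
  S[A,B] = ((0.4)·(-2.6) + (0.4)·(1.4) + (-2.6)·(3.4) + (3.4)·(-0.6) + (-1.6)·(-1.6)) / 4 = -8.8/4 = -2.2
  S[A,C] = ((0.4)·(-1.2) + (0.4)·(-0.2) + (-2.6)·(0.8) + (3.4)·(-1.2) + (-1.6)·(1.8)) / 4 = -9.6/4 = -2.4
  S[B,B] = ((-2.6)·(-2.6) + (1.4)·(1.4) + (3.4)·(3.4) + (-0.6)·(-0.6) + (-1.6)·(-1.6)) / 4 = 23.2/4 = 5.8
  S[B,C] = ((-2.6)·(-1.2) + (1.4)·(-0.2) + (3.4)·(0.8) + (-0.6)·(-1.2) + (-1.6)·(1.8)) / 4 = 3.4/4 = 0.85
  S[C,C] = ((-1.2)·(-1.2) + (-0.2)·(-0.2) + (0.8)·(0.8) + (-1.2)·(-1.2) + (1.8)·(1.8)) / 4 = 6.8/4 = 1.7

S is symmetric (S[j,i] = S[i,j]). Assembling:

S = [[5.3, -2.2, -2.4],
 [-2.2, 5.8, 0.85],
 [-2.4, 0.85, 1.7]]


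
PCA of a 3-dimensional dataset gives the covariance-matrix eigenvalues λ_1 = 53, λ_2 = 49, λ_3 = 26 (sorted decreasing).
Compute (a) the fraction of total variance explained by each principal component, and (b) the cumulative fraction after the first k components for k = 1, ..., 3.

Step 1 — total variance = trace(Sigma) = Σ λ_i = 53 + 49 + 26 = 128.

Step 2 — fraction explained by component i = λ_i / Σ λ:
  PC1: 53/128 = 0.4141
  PC2: 49/128 = 0.3828
  PC3: 26/128 = 0.2031

Step 3 — cumulative fraction after k components = (λ_1 + ... + λ_k) / Σ λ:
  k = 1: 53/128 = 0.4141
  k = 2: (53 + 49)/128 = 102/128 = 0.7969
  k = 3: (53 + 49 + 26)/128 = 128/128 = 1

Summary (fraction, with percent):

explained: PC1 0.4141 (41.41%), PC2 0.3828 (38.28%), PC3 0.2031 (20.31%);  cumulative: 0.4141, 0.7969, 1


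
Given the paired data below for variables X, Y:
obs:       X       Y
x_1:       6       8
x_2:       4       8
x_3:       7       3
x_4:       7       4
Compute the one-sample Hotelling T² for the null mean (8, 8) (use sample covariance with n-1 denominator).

Step 1 — sample mean vector:
  mean(X) = (6 + 4 + 7 + 7) / 4 = 24/4 = 6
  mean(Y) = (8 + 8 + 3 + 4) / 4 = 23/4 = 5.75
  x̄ = (6, 5.75),  deviation x̄ - mu_0 = (6, 5.75) - (8, 8) = (-2, -2.25).

Step 2 — sample covariance matrix, S[i,j] = (1/(n-1)) · Σ_k (x_{k,i} - mean_i) · (x_{k,j} - mean_j), divisor n-1 = 3:
  S[X,X] = ((0)·(0) + (-2)·(-2) + (1)·(1) + (1)·(1)) / 3 = 6/3 = 2
  S[X,Y] = ((0)·(2.25) + (-2)·(2.25) + (1)·(-2.75) + (1)·(-1.75)) / 3 = -9/3 = -3
  S[Y,Y] = ((2.25)·(2.25) + (2.25)·(2.25) + (-2.75)·(-2.75) + (-1.75)·(-1.75)) / 3 = 20.75/3 = 6.9167
  S = [[2, -3],
 [-3, 6.9167]].

Step 3 — invert S. det(S) = 2·6.9167 - (-3)² = 4.8333.
  S^{-1} = (1/det) · [[d, -b], [-b, a]] = [[1.431, 0.6207],
 [0.6207, 0.4138]].

Step 4 — quadratic form (x̄ - mu_0)^T · S^{-1} · (x̄ - mu_0):
  S^{-1} · (x̄ - mu_0) = (-4.2586, -2.1724),
  (x̄ - mu_0)^T · [...] = (-2)·(-4.2586) + (-2.25)·(-2.1724) = 13.4052.

Step 5 — scale by n: T² = 4 · 13.4052 = 53.6207.

T² ≈ 53.6207


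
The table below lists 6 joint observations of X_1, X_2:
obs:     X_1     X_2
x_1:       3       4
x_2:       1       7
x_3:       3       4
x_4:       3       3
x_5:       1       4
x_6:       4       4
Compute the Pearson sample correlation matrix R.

Step 1 — column means:
  mean(X_1) = (3 + 1 + 3 + 3 + 1 + 4) / 6 = 15/6 = 2.5
  mean(X_2) = (4 + 7 + 4 + 3 + 4 + 4) / 6 = 26/6 = 4.3333

Step 2 — sample variances and covariances s[i,j] = (1/(n-1)) · Σ_k (x_{k,i} - mean_i) · (x_{k,j} - mean_j), with n-1 = 5:
  s[X_1,X_1] = ((0.5)·(0.5) + (-1.5)·(-1.5) + (0.5)·(0.5) + (0.5)·(0.5) + (-1.5)·(-1.5) + (1.5)·(1.5)) / 5 = 7.5/5 = 1.5
  s[X_1,X_2] = ((0.5)·(-0.3333) + (-1.5)·(2.6667) + (0.5)·(-0.3333) + (0.5)·(-1.3333) + (-1.5)·(-0.3333) + (1.5)·(-0.3333)) / 5 = -5/5 = -1
  s[X_2,X_2] = ((-0.3333)·(-0.3333) + (2.6667)·(2.6667) + (-0.3333)·(-0.3333) + (-1.3333)·(-1.3333) + (-0.3333)·(-0.3333) + (-0.3333)·(-0.3333)) / 5 = 9.3333/5 = 1.8667
  Sample standard deviations s_i = √(s[i,i]):
  s(X_1) = √(1.5) = 1.2247
  s(X_2) = √(1.8667) = 1.3663

Step 3 — r_{ij} = s_{ij} / (s_i · s_j):
  r[X_1,X_1] = 1 (diagonal).
  r[X_1,X_2] = -1 / (1.2247 · 1.3663) = -1 / 1.6733 = -0.5976
  r[X_2,X_2] = 1 (diagonal).

R is symmetric with unit diagonal. Assembling:

R = [[1, -0.5976],
 [-0.5976, 1]]


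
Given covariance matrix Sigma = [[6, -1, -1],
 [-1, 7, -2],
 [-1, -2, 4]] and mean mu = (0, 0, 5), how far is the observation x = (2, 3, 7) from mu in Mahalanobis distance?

Step 1 — centre the observation: (x - mu) = (2, 3, 2).

Step 2 — invert Sigma (cofactor / det for 3×3, or solve directly):
  Sigma^{-1} = [[0.186, 0.0465, 0.0698],
 [0.0465, 0.1783, 0.1008],
 [0.0698, 0.1008, 0.3178]].

Step 3 — form the quadratic (x - mu)^T · Sigma^{-1} · (x - mu):
  Sigma^{-1} · (x - mu) = (0.6512, 0.8295, 1.0775).
  (x - mu)^T · [Sigma^{-1} · (x - mu)] = (2)·(0.6512) + (3)·(0.8295) + (2)·(1.0775) = 5.9457.

Step 4 — take square root: d = √(5.9457) ≈ 2.4384.

d(x, mu) = √(5.9457) ≈ 2.4384


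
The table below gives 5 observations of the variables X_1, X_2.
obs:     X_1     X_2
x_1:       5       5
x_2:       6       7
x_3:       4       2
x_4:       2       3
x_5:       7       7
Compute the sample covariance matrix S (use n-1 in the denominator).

Step 1 — column means:
  mean(X_1) = (5 + 6 + 4 + 2 + 7) / 5 = 24/5 = 4.8
  mean(X_2) = (5 + 7 + 2 + 3 + 7) / 5 = 24/5 = 4.8

Step 2 — sample covariance S[i,j] = (1/(n-1)) · Σ_k (x_{k,i} - mean_i) · (x_{k,j} - mean_j), with n-1 = 4.
  S[X_1,X_1] = ((0.2)·(0.2) + (1.2)·(1.2) + (-0.8)·(-0.8) + (-2.8)·(-2.8) + (2.2)·(2.2)) / 4 = 14.8/4 = 3.7
  S[X_1,X_2] = ((0.2)·(0.2) + (1.2)·(2.2) + (-0.8)·(-2.8) + (-2.8)·(-1.8) + (2.2)·(2.2)) / 4 = 14.8/4 = 3.7
  S[X_2,X_2] = ((0.2)·(0.2) + (2.2)·(2.2) + (-2.8)·(-2.8) + (-1.8)·(-1.8) + (2.2)·(2.2)) / 4 = 20.8/4 = 5.2

S is symmetric (S[j,i] = S[i,j]). Assembling:

S = [[3.7, 3.7],
 [3.7, 5.2]]


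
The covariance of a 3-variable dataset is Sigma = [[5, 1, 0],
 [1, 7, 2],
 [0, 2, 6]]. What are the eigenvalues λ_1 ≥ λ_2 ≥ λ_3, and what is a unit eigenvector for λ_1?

Step 1 — characteristic polynomial p(λ) = det(λI - Sigma) = λ³ - tr·λ² + c_1·λ - det, where tr = trace, c_1 = sum of the principal 2×2 minors, det = det(Sigma):
  tr = 5 + 7 + 6 = 18,
  c_1 = (5·7 - (1)²) + (5·6 - (0)²) + (7·6 - (2)²) = 34 + 30 + 38 = 102,
  det = 5·(7·6 - (2)²) - (1)·((1)·6 - (2)·(0)) + (0)·((1)·(2) - 7·(0)) = 5·(38) - (1)·(6) + (0)·(2) = 184.
  So p(λ) = λ³ - 18λ² + 102λ - 184.
Step 2 — look for an integer root (rational root theorem: any rational root is an integer divisor of 184). Testing λ = 4:
  p(4) = 64 - 288 + 408 - 184 = 0  ✓
  Dividing out (λ - 4): p(λ) = (λ - 4)(λ² - 14λ + 46).
Step 3 — remaining eigenvalues from the quadratic λ² - 14λ + 46 = 0:
  Δ = 14² - 4·46 = 196 - 184 = 12,  λ = (14 ± √12)/2 = (14 ± 3.4641)/2 ≈ 8.7321 or 5.2679.
  Sorted: λ_1 = 8.7321,  λ_2 = 5.2679,  λ_3 = 4  (check: sum = 18 = tr ✓).

Step 4 — unit eigenvector for λ_1 ≈ 8.7321: v spans the null space of (Sigma - λ_1 I), whose rows are
  r_1 = (-3.7321, 1, 0),  r_2 = (1, -1.7321, 2),  r_3 = (0, 2, -2.7321).
  v is orthogonal to every row, so take v ∝ r_1 × r_2 = ((1)·(2) - (0)·(-1.7321), (0)·(1) - (-3.7321)·(2), (-3.7321)·(-1.7321) - (1)·(1)) ≈ (2, 7.4641, 5.4641).
  Let u = (2, 7.4641, 5.4641).
  ||u|| = √((2)² + (7.4641)² + (5.4641)²) = √(89.5692) ≈ 9.4641,  v_1 = u/||u|| ≈ (0.2113, 0.7887, 0.5774) (||v_1|| = 1).

λ_1 = 8.7321,  λ_2 = 5.2679,  λ_3 = 4;  v_1 ≈ (0.2113, 0.7887, 0.5774)


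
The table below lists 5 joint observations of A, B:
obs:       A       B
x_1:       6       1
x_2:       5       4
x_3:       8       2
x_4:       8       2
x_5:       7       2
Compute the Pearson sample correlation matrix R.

Step 1 — column means:
  mean(A) = (6 + 5 + 8 + 8 + 7) / 5 = 34/5 = 6.8
  mean(B) = (1 + 4 + 2 + 2 + 2) / 5 = 11/5 = 2.2

Step 2 — sample variances and covariances s[i,j] = (1/(n-1)) · Σ_k (x_{k,i} - mean_i) · (x_{k,j} - mean_j), with n-1 = 4:
  s[A,A] = ((-0.8)·(-0.8) + (-1.8)·(-1.8) + (1.2)·(1.2) + (1.2)·(1.2) + (0.2)·(0.2)) / 4 = 6.8/4 = 1.7
  s[A,B] = ((-0.8)·(-1.2) + (-1.8)·(1.8) + (1.2)·(-0.2) + (1.2)·(-0.2) + (0.2)·(-0.2)) / 4 = -2.8/4 = -0.7
  s[B,B] = ((-1.2)·(-1.2) + (1.8)·(1.8) + (-0.2)·(-0.2) + (-0.2)·(-0.2) + (-0.2)·(-0.2)) / 4 = 4.8/4 = 1.2
  Sample standard deviations s_i = √(s[i,i]):
  s(A) = √(1.7) = 1.3038
  s(B) = √(1.2) = 1.0954

Step 3 — r_{ij} = s_{ij} / (s_i · s_j):
  r[A,A] = 1 (diagonal).
  r[A,B] = -0.7 / (1.3038 · 1.0954) = -0.7 / 1.4283 = -0.4901
  r[B,B] = 1 (diagonal).

R is symmetric with unit diagonal. Assembling:

R = [[1, -0.4901],
 [-0.4901, 1]]


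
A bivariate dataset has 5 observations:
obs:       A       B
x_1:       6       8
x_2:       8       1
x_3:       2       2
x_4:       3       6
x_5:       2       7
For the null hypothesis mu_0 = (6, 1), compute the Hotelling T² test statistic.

Step 1 — sample mean vector:
  mean(A) = (6 + 8 + 2 + 3 + 2) / 5 = 21/5 = 4.2
  mean(B) = (8 + 1 + 2 + 6 + 7) / 5 = 24/5 = 4.8
  x̄ = (4.2, 4.8),  deviation x̄ - mu_0 = (4.2, 4.8) - (6, 1) = (-1.8, 3.8).

Step 2 — sample covariance matrix, S[i,j] = (1/(n-1)) · Σ_k (x_{k,i} - mean_i) · (x_{k,j} - mean_j), divisor n-1 = 4:
  S[A,A] = ((1.8)·(1.8) + (3.8)·(3.8) + (-2.2)·(-2.2) + (-1.2)·(-1.2) + (-2.2)·(-2.2)) / 4 = 28.8/4 = 7.2
  S[A,B] = ((1.8)·(3.2) + (3.8)·(-3.8) + (-2.2)·(-2.8) + (-1.2)·(1.2) + (-2.2)·(2.2)) / 4 = -8.8/4 = -2.2
  S[B,B] = ((3.2)·(3.2) + (-3.8)·(-3.8) + (-2.8)·(-2.8) + (1.2)·(1.2) + (2.2)·(2.2)) / 4 = 38.8/4 = 9.7
  S = [[7.2, -2.2],
 [-2.2, 9.7]].

Step 3 — invert S. det(S) = 7.2·9.7 - (-2.2)² = 65.
  S^{-1} = (1/det) · [[d, -b], [-b, a]] = [[0.1492, 0.0338],
 [0.0338, 0.1108]].

Step 4 — quadratic form (x̄ - mu_0)^T · S^{-1} · (x̄ - mu_0):
  S^{-1} · (x̄ - mu_0) = (-0.14, 0.36),
  (x̄ - mu_0)^T · [...] = (-1.8)·(-0.14) + (3.8)·(0.36) = 1.62.

Step 5 — scale by n: T² = 5 · 1.62 = 8.1.

T² ≈ 8.1


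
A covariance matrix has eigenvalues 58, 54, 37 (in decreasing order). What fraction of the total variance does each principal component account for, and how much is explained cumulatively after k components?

Step 1 — total variance = trace(Sigma) = Σ λ_i = 58 + 54 + 37 = 149.

Step 2 — fraction explained by component i = λ_i / Σ λ:
  PC1: 58/149 = 0.3893
  PC2: 54/149 = 0.3624
  PC3: 37/149 = 0.2483

Step 3 — cumulative fraction after k components = (λ_1 + ... + λ_k) / Σ λ:
  k = 1: 58/149 = 0.3893
  k = 2: (58 + 54)/149 = 112/149 = 0.7517
  k = 3: (58 + 54 + 37)/149 = 149/149 = 1

Summary (fraction, with percent):

explained: PC1 0.3893 (38.93%), PC2 0.3624 (36.24%), PC3 0.2483 (24.83%);  cumulative: 0.3893, 0.7517, 1


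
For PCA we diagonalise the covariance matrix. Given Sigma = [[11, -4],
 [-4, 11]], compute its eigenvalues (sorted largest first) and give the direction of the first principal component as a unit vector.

Step 1 — characteristic polynomial of 2×2 Sigma:
  det(Sigma - λI) = λ² - trace · λ + det = 0.
  trace = 11 + 11 = 22, det = 11·11 - (-4)² = 105.
Step 2 — discriminant:
  Δ = trace² - 4·det = 484 - 420 = 64.
Step 3 — eigenvalues:
  λ = (trace ± √Δ)/2 = (22 ± 8)/2,
  λ_1 = 15,  λ_2 = 7.

Step 4 — unit eigenvector for λ_1: solve (Sigma - λ_1 I)v = 0. First row:
  (11 - 15)·v_x + (-4)·v_y = 0, i.e. (-4)·v_x + (-4)·v_y = 0,
  so v ∝ (b, λ_1 - a) = (-4, 4); multiply by -1 so the first entry is positive: u = (4, -4).
  ||u|| = √((4)² + (-4)²) = √(32) ≈ 5.6569,
  v_1 = u/||u|| ≈ (0.7071, -0.7071) (||v_1|| = 1).

λ_1 = 15,  λ_2 = 7;  v_1 ≈ (0.7071, -0.7071)


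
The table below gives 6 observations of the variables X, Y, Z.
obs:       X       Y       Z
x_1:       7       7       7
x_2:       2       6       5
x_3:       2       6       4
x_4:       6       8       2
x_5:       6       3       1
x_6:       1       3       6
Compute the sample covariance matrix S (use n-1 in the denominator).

Step 1 — column means:
  mean(X) = (7 + 2 + 2 + 6 + 6 + 1) / 6 = 24/6 = 4
  mean(Y) = (7 + 6 + 6 + 8 + 3 + 3) / 6 = 33/6 = 5.5
  mean(Z) = (7 + 5 + 4 + 2 + 1 + 6) / 6 = 25/6 = 4.1667

Step 2 — sample covariance S[i,j] = (1/(n-1)) · Σ_k (x_{k,i} - mean_i) · (x_{k,j} - mean_j), with n-1 = 5.
  S[X,X] = ((3)·(3) + (-2)·(-2) + (-2)·(-2) + (2)·(2) + (2)·(2) + (-3)·(-3)) / 5 = 34/5 = 6.8
  S[X,Y] = ((3)·(1.5) + (-2)·(0.5) + (-2)·(0.5) + (2)·(2.5) + (2)·(-2.5) + (-3)·(-2.5)) / 5 = 10/5 = 2
  S[X,Z] = ((3)·(2.8333) + (-2)·(0.8333) + (-2)·(-0.1667) + (2)·(-2.1667) + (2)·(-3.1667) + (-3)·(1.8333)) / 5 = -9/5 = -1.8
  S[Y,Y] = ((1.5)·(1.5) + (0.5)·(0.5) + (0.5)·(0.5) + (2.5)·(2.5) + (-2.5)·(-2.5) + (-2.5)·(-2.5)) / 5 = 21.5/5 = 4.3
  S[Y,Z] = ((1.5)·(2.8333) + (0.5)·(0.8333) + (0.5)·(-0.1667) + (2.5)·(-2.1667) + (-2.5)·(-3.1667) + (-2.5)·(1.8333)) / 5 = 2.5/5 = 0.5
  S[Z,Z] = ((2.8333)·(2.8333) + (0.8333)·(0.8333) + (-0.1667)·(-0.1667) + (-2.1667)·(-2.1667) + (-3.1667)·(-3.1667) + (1.8333)·(1.8333)) / 5 = 26.8333/5 = 5.3667

S is symmetric (S[j,i] = S[i,j]). Assembling:

S = [[6.8, 2, -1.8],
 [2, 4.3, 0.5],
 [-1.8, 0.5, 5.3667]]


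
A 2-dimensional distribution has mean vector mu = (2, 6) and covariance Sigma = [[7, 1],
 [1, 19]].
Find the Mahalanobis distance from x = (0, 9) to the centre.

Step 1 — centre the observation: (x - mu) = (-2, 3).

Step 2 — invert Sigma. det(Sigma) = 7·19 - (1)² = 132.
  Sigma^{-1} = (1/det) · [[d, -b], [-b, a]] = [[0.1439, -0.0076],
 [-0.0076, 0.053]].

Step 3 — form the quadratic (x - mu)^T · Sigma^{-1} · (x - mu):
  Sigma^{-1} · (x - mu) = (-0.3106, 0.1742).
  (x - mu)^T · [Sigma^{-1} · (x - mu)] = (-2)·(-0.3106) + (3)·(0.1742) = 1.1439.

Step 4 — take square root: d = √(1.1439) ≈ 1.0696.

d(x, mu) = √(1.1439) ≈ 1.0696


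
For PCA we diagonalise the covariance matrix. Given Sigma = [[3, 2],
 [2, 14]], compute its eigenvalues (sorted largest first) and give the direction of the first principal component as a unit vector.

Step 1 — characteristic polynomial of 2×2 Sigma:
  det(Sigma - λI) = λ² - trace · λ + det = 0.
  trace = 3 + 14 = 17, det = 3·14 - (2)² = 38.
Step 2 — discriminant:
  Δ = trace² - 4·det = 289 - 152 = 137.
Step 3 — eigenvalues:
  λ = (trace ± √Δ)/2 = (17 ± 11.7047)/2,
  λ_1 = 14.3523,  λ_2 = 2.6477.

Step 4 — unit eigenvector for λ_1: solve (Sigma - λ_1 I)v = 0. First row:
  (3 - 14.3523)·v_x + (2)·v_y = 0, i.e. (-11.3523)·v_x + (2)·v_y = 0,
  so v ∝ (b, λ_1 - a) = (2, 11.3523) = u.
  ||u|| = √((2)² + (11.3523)²) = √(132.8758) ≈ 11.5272,
  v_1 = u/||u|| ≈ (0.1735, 0.9848) (||v_1|| = 1).

λ_1 = 14.3523,  λ_2 = 2.6477;  v_1 ≈ (0.1735, 0.9848)


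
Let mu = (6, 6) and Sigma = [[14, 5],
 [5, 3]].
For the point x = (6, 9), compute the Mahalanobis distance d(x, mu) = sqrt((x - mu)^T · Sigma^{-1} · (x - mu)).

Step 1 — centre the observation: (x - mu) = (0, 3).

Step 2 — invert Sigma. det(Sigma) = 14·3 - (5)² = 17.
  Sigma^{-1} = (1/det) · [[d, -b], [-b, a]] = [[0.1765, -0.2941],
 [-0.2941, 0.8235]].

Step 3 — form the quadratic (x - mu)^T · Sigma^{-1} · (x - mu):
  Sigma^{-1} · (x - mu) = (-0.8824, 2.4706).
  (x - mu)^T · [Sigma^{-1} · (x - mu)] = (0)·(-0.8824) + (3)·(2.4706) = 7.4118.

Step 4 — take square root: d = √(7.4118) ≈ 2.7225.

d(x, mu) = √(7.4118) ≈ 2.7225


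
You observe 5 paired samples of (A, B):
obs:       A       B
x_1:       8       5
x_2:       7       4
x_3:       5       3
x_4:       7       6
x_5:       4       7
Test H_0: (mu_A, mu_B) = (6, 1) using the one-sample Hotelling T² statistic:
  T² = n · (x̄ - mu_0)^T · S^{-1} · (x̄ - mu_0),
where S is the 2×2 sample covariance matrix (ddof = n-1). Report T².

Step 1 — sample mean vector:
  mean(A) = (8 + 7 + 5 + 7 + 4) / 5 = 31/5 = 6.2
  mean(B) = (5 + 4 + 3 + 6 + 7) / 5 = 25/5 = 5
  x̄ = (6.2, 5),  deviation x̄ - mu_0 = (6.2, 5) - (6, 1) = (0.2, 4).

Step 2 — sample covariance matrix, S[i,j] = (1/(n-1)) · Σ_k (x_{k,i} - mean_i) · (x_{k,j} - mean_j), divisor n-1 = 4:
  S[A,A] = ((1.8)·(1.8) + (0.8)·(0.8) + (-1.2)·(-1.2) + (0.8)·(0.8) + (-2.2)·(-2.2)) / 4 = 10.8/4 = 2.7
  S[A,B] = ((1.8)·(0) + (0.8)·(-1) + (-1.2)·(-2) + (0.8)·(1) + (-2.2)·(2)) / 4 = -2/4 = -0.5
  S[B,B] = ((0)·(0) + (-1)·(-1) + (-2)·(-2) + (1)·(1) + (2)·(2)) / 4 = 10/4 = 2.5
  S = [[2.7, -0.5],
 [-0.5, 2.5]].

Step 3 — invert S. det(S) = 2.7·2.5 - (-0.5)² = 6.5.
  S^{-1} = (1/det) · [[d, -b], [-b, a]] = [[0.3846, 0.0769],
 [0.0769, 0.4154]].

Step 4 — quadratic form (x̄ - mu_0)^T · S^{-1} · (x̄ - mu_0):
  S^{-1} · (x̄ - mu_0) = (0.3846, 1.6769),
  (x̄ - mu_0)^T · [...] = (0.2)·(0.3846) + (4)·(1.6769) = 6.7846.

Step 5 — scale by n: T² = 5 · 6.7846 = 33.9231.

T² ≈ 33.9231


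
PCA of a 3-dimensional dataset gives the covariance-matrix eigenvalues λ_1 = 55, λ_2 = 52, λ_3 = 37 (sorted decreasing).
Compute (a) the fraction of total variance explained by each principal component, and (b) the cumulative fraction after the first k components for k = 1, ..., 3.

Step 1 — total variance = trace(Sigma) = Σ λ_i = 55 + 52 + 37 = 144.

Step 2 — fraction explained by component i = λ_i / Σ λ:
  PC1: 55/144 = 0.3819
  PC2: 52/144 = 0.3611
  PC3: 37/144 = 0.2569

Step 3 — cumulative fraction after k components = (λ_1 + ... + λ_k) / Σ λ:
  k = 1: 55/144 = 0.3819
  k = 2: (55 + 52)/144 = 107/144 = 0.7431
  k = 3: (55 + 52 + 37)/144 = 144/144 = 1

Summary (fraction, with percent):

explained: PC1 0.3819 (38.19%), PC2 0.3611 (36.11%), PC3 0.2569 (25.69%);  cumulative: 0.3819, 0.7431, 1


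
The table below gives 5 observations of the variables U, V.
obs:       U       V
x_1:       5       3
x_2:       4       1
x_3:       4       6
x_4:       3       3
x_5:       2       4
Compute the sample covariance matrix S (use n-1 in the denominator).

Step 1 — column means:
  mean(U) = (5 + 4 + 4 + 3 + 2) / 5 = 18/5 = 3.6
  mean(V) = (3 + 1 + 6 + 3 + 4) / 5 = 17/5 = 3.4

Step 2 — sample covariance S[i,j] = (1/(n-1)) · Σ_k (x_{k,i} - mean_i) · (x_{k,j} - mean_j), with n-1 = 4.
  S[U,U] = ((1.4)·(1.4) + (0.4)·(0.4) + (0.4)·(0.4) + (-0.6)·(-0.6) + (-1.6)·(-1.6)) / 4 = 5.2/4 = 1.3
  S[U,V] = ((1.4)·(-0.4) + (0.4)·(-2.4) + (0.4)·(2.6) + (-0.6)·(-0.4) + (-1.6)·(0.6)) / 4 = -1.2/4 = -0.3
  S[V,V] = ((-0.4)·(-0.4) + (-2.4)·(-2.4) + (2.6)·(2.6) + (-0.4)·(-0.4) + (0.6)·(0.6)) / 4 = 13.2/4 = 3.3

S is symmetric (S[j,i] = S[i,j]). Assembling:

S = [[1.3, -0.3],
 [-0.3, 3.3]]


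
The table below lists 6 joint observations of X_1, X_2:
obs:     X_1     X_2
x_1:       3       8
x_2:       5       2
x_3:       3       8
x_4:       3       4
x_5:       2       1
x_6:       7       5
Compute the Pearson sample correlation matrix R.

Step 1 — column means:
  mean(X_1) = (3 + 5 + 3 + 3 + 2 + 7) / 6 = 23/6 = 3.8333
  mean(X_2) = (8 + 2 + 8 + 4 + 1 + 5) / 6 = 28/6 = 4.6667

Step 2 — sample variances and covariances s[i,j] = (1/(n-1)) · Σ_k (x_{k,i} - mean_i) · (x_{k,j} - mean_j), with n-1 = 5:
  s[X_1,X_1] = ((-0.8333)·(-0.8333) + (1.1667)·(1.1667) + (-0.8333)·(-0.8333) + (-0.8333)·(-0.8333) + (-1.8333)·(-1.8333) + (3.1667)·(3.1667)) / 5 = 16.8333/5 = 3.3667
  s[X_1,X_2] = ((-0.8333)·(3.3333) + (1.1667)·(-2.6667) + (-0.8333)·(3.3333) + (-0.8333)·(-0.6667) + (-1.8333)·(-3.6667) + (3.1667)·(0.3333)) / 5 = -0.3333/5 = -0.0667
  s[X_2,X_2] = ((3.3333)·(3.3333) + (-2.6667)·(-2.6667) + (3.3333)·(3.3333) + (-0.6667)·(-0.6667) + (-3.6667)·(-3.6667) + (0.3333)·(0.3333)) / 5 = 43.3333/5 = 8.6667
  Sample standard deviations s_i = √(s[i,i]):
  s(X_1) = √(3.3667) = 1.8348
  s(X_2) = √(8.6667) = 2.9439

Step 3 — r_{ij} = s_{ij} / (s_i · s_j):
  r[X_1,X_1] = 1 (diagonal).
  r[X_1,X_2] = -0.0667 / (1.8348 · 2.9439) = -0.0667 / 5.4016 = -0.0123
  r[X_2,X_2] = 1 (diagonal).

R is symmetric with unit diagonal. Assembling:

R = [[1, -0.0123],
 [-0.0123, 1]]


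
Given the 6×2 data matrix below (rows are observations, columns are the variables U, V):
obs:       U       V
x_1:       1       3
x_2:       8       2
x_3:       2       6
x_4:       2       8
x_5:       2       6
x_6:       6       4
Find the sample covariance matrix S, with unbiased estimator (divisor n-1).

Step 1 — column means:
  mean(U) = (1 + 8 + 2 + 2 + 2 + 6) / 6 = 21/6 = 3.5
  mean(V) = (3 + 2 + 6 + 8 + 6 + 4) / 6 = 29/6 = 4.8333

Step 2 — sample covariance S[i,j] = (1/(n-1)) · Σ_k (x_{k,i} - mean_i) · (x_{k,j} - mean_j), with n-1 = 5.
  S[U,U] = ((-2.5)·(-2.5) + (4.5)·(4.5) + (-1.5)·(-1.5) + (-1.5)·(-1.5) + (-1.5)·(-1.5) + (2.5)·(2.5)) / 5 = 39.5/5 = 7.9
  S[U,V] = ((-2.5)·(-1.8333) + (4.5)·(-2.8333) + (-1.5)·(1.1667) + (-1.5)·(3.1667) + (-1.5)·(1.1667) + (2.5)·(-0.8333)) / 5 = -18.5/5 = -3.7
  S[V,V] = ((-1.8333)·(-1.8333) + (-2.8333)·(-2.8333) + (1.1667)·(1.1667) + (3.1667)·(3.1667) + (1.1667)·(1.1667) + (-0.8333)·(-0.8333)) / 5 = 24.8333/5 = 4.9667

S is symmetric (S[j,i] = S[i,j]). Assembling:

S = [[7.9, -3.7],
 [-3.7, 4.9667]]


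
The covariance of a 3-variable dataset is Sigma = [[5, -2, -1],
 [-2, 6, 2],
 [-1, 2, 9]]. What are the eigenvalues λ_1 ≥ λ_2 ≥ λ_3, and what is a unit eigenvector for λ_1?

Step 1 — characteristic polynomial p(λ) = det(λI - Sigma) = λ³ - tr·λ² + c_1·λ - det, where tr = trace, c_1 = sum of the principal 2×2 minors, det = det(Sigma):
  tr = 5 + 6 + 9 = 20,
  c_1 = (5·6 - (-2)²) + (5·9 - (-1)²) + (6·9 - (2)²) = 26 + 44 + 50 = 120,
  det = 5·(6·9 - (2)²) - (-2)·((-2)·9 - (2)·(-1)) + (-1)·((-2)·(2) - 6·(-1)) = 5·(50) - (-2)·(-16) + (-1)·(2) = 216.
  So p(λ) = λ³ - 20λ² + 120λ - 216.
Step 2 — look for an integer root (rational root theorem: any rational root is an integer divisor of 216). Testing λ = 6:
  p(6) = 216 - 720 + 720 - 216 = 0  ✓
  Dividing out (λ - 6): p(λ) = (λ - 6)(λ² - 14λ + 36).
Step 3 — remaining eigenvalues from the quadratic λ² - 14λ + 36 = 0:
  Δ = 14² - 4·36 = 196 - 144 = 52,  λ = (14 ± √52)/2 = (14 ± 7.2111)/2 ≈ 10.6056 or 3.3944.
  Sorted: λ_1 = 10.6056,  λ_2 = 6,  λ_3 = 3.3944  (check: sum = 20 = tr ✓).

Step 4 — unit eigenvector for λ_1 ≈ 10.6056: v spans the null space of (Sigma - λ_1 I), whose rows are
  r_1 = (-5.6056, -2, -1),  r_2 = (-2, -4.6056, 2),  r_3 = (-1, 2, -1.6056).
  v is orthogonal to every row, so take v ∝ r_1 × r_2 = ((-2)·(2) - (-1)·(-4.6056), (-1)·(-2) - (-5.6056)·(2), (-5.6056)·(-4.6056) - (-2)·(-2)) ≈ (-8.6056, 13.2111, 21.8167).
  Rescale (multiply by -1 so the first nonzero entry is positive): u = (8.6056, -13.2111, -21.8167).
  ||u|| = √((8.6056)² + (-13.2111)² + (-21.8167)²) = √(724.5551) ≈ 26.9176,  v_1 = u/||u|| ≈ (0.3197, -0.4908, -0.8105) (||v_1|| = 1).

λ_1 = 10.6056,  λ_2 = 6,  λ_3 = 3.3944;  v_1 ≈ (0.3197, -0.4908, -0.8105)


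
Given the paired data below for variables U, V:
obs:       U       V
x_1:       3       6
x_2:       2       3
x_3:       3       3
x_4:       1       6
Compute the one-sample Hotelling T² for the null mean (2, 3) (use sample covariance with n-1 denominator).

Step 1 — sample mean vector:
  mean(U) = (3 + 2 + 3 + 1) / 4 = 9/4 = 2.25
  mean(V) = (6 + 3 + 3 + 6) / 4 = 18/4 = 4.5
  x̄ = (2.25, 4.5),  deviation x̄ - mu_0 = (2.25, 4.5) - (2, 3) = (0.25, 1.5).

Step 2 — sample covariance matrix, S[i,j] = (1/(n-1)) · Σ_k (x_{k,i} - mean_i) · (x_{k,j} - mean_j), divisor n-1 = 3:
  S[U,U] = ((0.75)·(0.75) + (-0.25)·(-0.25) + (0.75)·(0.75) + (-1.25)·(-1.25)) / 3 = 2.75/3 = 0.9167
  S[U,V] = ((0.75)·(1.5) + (-0.25)·(-1.5) + (0.75)·(-1.5) + (-1.25)·(1.5)) / 3 = -1.5/3 = -0.5
  S[V,V] = ((1.5)·(1.5) + (-1.5)·(-1.5) + (-1.5)·(-1.5) + (1.5)·(1.5)) / 3 = 9/3 = 3
  S = [[0.9167, -0.5],
 [-0.5, 3]].

Step 3 — invert S. det(S) = 0.9167·3 - (-0.5)² = 2.5.
  S^{-1} = (1/det) · [[d, -b], [-b, a]] = [[1.2, 0.2],
 [0.2, 0.3667]].

Step 4 — quadratic form (x̄ - mu_0)^T · S^{-1} · (x̄ - mu_0):
  S^{-1} · (x̄ - mu_0) = (0.6, 0.6),
  (x̄ - mu_0)^T · [...] = (0.25)·(0.6) + (1.5)·(0.6) = 1.05.

Step 5 — scale by n: T² = 4 · 1.05 = 4.2.

T² ≈ 4.2


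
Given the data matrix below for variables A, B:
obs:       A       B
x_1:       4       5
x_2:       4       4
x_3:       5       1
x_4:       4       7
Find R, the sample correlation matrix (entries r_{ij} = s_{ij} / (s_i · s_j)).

Step 1 — column means:
  mean(A) = (4 + 4 + 5 + 4) / 4 = 17/4 = 4.25
  mean(B) = (5 + 4 + 1 + 7) / 4 = 17/4 = 4.25

Step 2 — sample variances and covariances s[i,j] = (1/(n-1)) · Σ_k (x_{k,i} - mean_i) · (x_{k,j} - mean_j), with n-1 = 3:
  s[A,A] = ((-0.25)·(-0.25) + (-0.25)·(-0.25) + (0.75)·(0.75) + (-0.25)·(-0.25)) / 3 = 0.75/3 = 0.25
  s[A,B] = ((-0.25)·(0.75) + (-0.25)·(-0.25) + (0.75)·(-3.25) + (-0.25)·(2.75)) / 3 = -3.25/3 = -1.0833
  s[B,B] = ((0.75)·(0.75) + (-0.25)·(-0.25) + (-3.25)·(-3.25) + (2.75)·(2.75)) / 3 = 18.75/3 = 6.25
  Sample standard deviations s_i = √(s[i,i]):
  s(A) = √(0.25) = 0.5
  s(B) = √(6.25) = 2.5

Step 3 — r_{ij} = s_{ij} / (s_i · s_j):
  r[A,A] = 1 (diagonal).
  r[A,B] = -1.0833 / (0.5 · 2.5) = -1.0833 / 1.25 = -0.8667
  r[B,B] = 1 (diagonal).

R is symmetric with unit diagonal. Assembling:

R = [[1, -0.8667],
 [-0.8667, 1]]


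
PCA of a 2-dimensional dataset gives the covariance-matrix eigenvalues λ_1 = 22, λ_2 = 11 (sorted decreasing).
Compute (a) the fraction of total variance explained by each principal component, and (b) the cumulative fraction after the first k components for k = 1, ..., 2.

Step 1 — total variance = trace(Sigma) = Σ λ_i = 22 + 11 = 33.

Step 2 — fraction explained by component i = λ_i / Σ λ:
  PC1: 22/33 = 0.6667
  PC2: 11/33 = 0.3333

Step 3 — cumulative fraction after k components = (λ_1 + ... + λ_k) / Σ λ:
  k = 1: 22/33 = 0.6667
  k = 2: (22 + 11)/33 = 33/33 = 1

Summary (fraction, with percent):

explained: PC1 0.6667 (66.67%), PC2 0.3333 (33.33%);  cumulative: 0.6667, 1


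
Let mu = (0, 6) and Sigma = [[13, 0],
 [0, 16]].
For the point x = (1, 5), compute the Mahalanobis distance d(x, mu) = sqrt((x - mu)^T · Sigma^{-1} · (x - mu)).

Step 1 — centre the observation: (x - mu) = (1, -1).

Step 2 — invert Sigma. det(Sigma) = 13·16 - (0)² = 208.
  Sigma^{-1} = (1/det) · [[d, -b], [-b, a]] = [[0.0769, 0],
 [0, 0.0625]].

Step 3 — form the quadratic (x - mu)^T · Sigma^{-1} · (x - mu):
  Sigma^{-1} · (x - mu) = (0.0769, -0.0625).
  (x - mu)^T · [Sigma^{-1} · (x - mu)] = (1)·(0.0769) + (-1)·(-0.0625) = 0.1394.

Step 4 — take square root: d = √(0.1394) ≈ 0.3734.

d(x, mu) = √(0.1394) ≈ 0.3734


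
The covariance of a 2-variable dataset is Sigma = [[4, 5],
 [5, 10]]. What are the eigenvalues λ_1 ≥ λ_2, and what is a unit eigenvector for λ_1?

Step 1 — characteristic polynomial of 2×2 Sigma:
  det(Sigma - λI) = λ² - trace · λ + det = 0.
  trace = 4 + 10 = 14, det = 4·10 - (5)² = 15.
Step 2 — discriminant:
  Δ = trace² - 4·det = 196 - 60 = 136.
Step 3 — eigenvalues:
  λ = (trace ± √Δ)/2 = (14 ± 11.6619)/2,
  λ_1 = 12.831,  λ_2 = 1.169.

Step 4 — unit eigenvector for λ_1: solve (Sigma - λ_1 I)v = 0. First row:
  (4 - 12.831)·v_x + (5)·v_y = 0, i.e. (-8.831)·v_x + (5)·v_y = 0,
  so v ∝ (b, λ_1 - a) = (5, 8.831) = u.
  ||u|| = √((5)² + (8.831)²) = √(102.9857) ≈ 10.1482,
  v_1 = u/||u|| ≈ (0.4927, 0.8702) (||v_1|| = 1).

λ_1 = 12.831,  λ_2 = 1.169;  v_1 ≈ (0.4927, 0.8702)


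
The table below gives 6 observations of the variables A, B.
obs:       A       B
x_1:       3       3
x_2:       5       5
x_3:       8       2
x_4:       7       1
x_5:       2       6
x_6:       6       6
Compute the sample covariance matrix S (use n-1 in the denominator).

Step 1 — column means:
  mean(A) = (3 + 5 + 8 + 7 + 2 + 6) / 6 = 31/6 = 5.1667
  mean(B) = (3 + 5 + 2 + 1 + 6 + 6) / 6 = 23/6 = 3.8333

Step 2 — sample covariance S[i,j] = (1/(n-1)) · Σ_k (x_{k,i} - mean_i) · (x_{k,j} - mean_j), with n-1 = 5.
  S[A,A] = ((-2.1667)·(-2.1667) + (-0.1667)·(-0.1667) + (2.8333)·(2.8333) + (1.8333)·(1.8333) + (-3.1667)·(-3.1667) + (0.8333)·(0.8333)) / 5 = 26.8333/5 = 5.3667
  S[A,B] = ((-2.1667)·(-0.8333) + (-0.1667)·(1.1667) + (2.8333)·(-1.8333) + (1.8333)·(-2.8333) + (-3.1667)·(2.1667) + (0.8333)·(2.1667)) / 5 = -13.8333/5 = -2.7667
  S[B,B] = ((-0.8333)·(-0.8333) + (1.1667)·(1.1667) + (-1.8333)·(-1.8333) + (-2.8333)·(-2.8333) + (2.1667)·(2.1667) + (2.1667)·(2.1667)) / 5 = 22.8333/5 = 4.5667

S is symmetric (S[j,i] = S[i,j]). Assembling:

S = [[5.3667, -2.7667],
 [-2.7667, 4.5667]]


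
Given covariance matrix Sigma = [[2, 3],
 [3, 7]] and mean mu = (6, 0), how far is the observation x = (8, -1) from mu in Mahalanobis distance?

Step 1 — centre the observation: (x - mu) = (2, -1).

Step 2 — invert Sigma. det(Sigma) = 2·7 - (3)² = 5.
  Sigma^{-1} = (1/det) · [[d, -b], [-b, a]] = [[1.4, -0.6],
 [-0.6, 0.4]].

Step 3 — form the quadratic (x - mu)^T · Sigma^{-1} · (x - mu):
  Sigma^{-1} · (x - mu) = (3.4, -1.6).
  (x - mu)^T · [Sigma^{-1} · (x - mu)] = (2)·(3.4) + (-1)·(-1.6) = 8.4.

Step 4 — take square root: d = √(8.4) ≈ 2.8983.

d(x, mu) = √(8.4) ≈ 2.8983
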